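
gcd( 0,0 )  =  0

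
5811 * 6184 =35935224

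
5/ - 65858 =-5/65858  =  - 0.00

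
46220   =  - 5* ( - 9244 )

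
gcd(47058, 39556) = 682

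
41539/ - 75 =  - 41539/75 = -  553.85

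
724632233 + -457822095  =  266810138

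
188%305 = 188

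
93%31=0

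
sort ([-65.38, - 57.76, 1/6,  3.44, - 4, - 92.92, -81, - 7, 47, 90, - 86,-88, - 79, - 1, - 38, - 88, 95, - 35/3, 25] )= [ - 92.92, - 88, - 88,-86 ,- 81, - 79, - 65.38,-57.76, - 38, - 35/3, - 7, -4,- 1,1/6,3.44, 25,47, 90,95]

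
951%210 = 111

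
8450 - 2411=6039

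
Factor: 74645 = 5^1*14929^1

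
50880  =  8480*6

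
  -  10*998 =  - 9980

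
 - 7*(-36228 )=253596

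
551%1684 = 551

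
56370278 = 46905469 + 9464809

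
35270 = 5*7054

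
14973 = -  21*(-713 ) 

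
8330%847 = 707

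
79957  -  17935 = 62022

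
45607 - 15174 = 30433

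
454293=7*64899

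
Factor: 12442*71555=2^1*5^1*11^1*1301^1*6221^1 = 890287310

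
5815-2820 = 2995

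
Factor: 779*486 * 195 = 73825830  =  2^1 * 3^6*5^1 * 13^1 * 19^1 * 41^1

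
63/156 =21/52 = 0.40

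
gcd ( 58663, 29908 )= 1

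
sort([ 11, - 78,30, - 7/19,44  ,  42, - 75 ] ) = [ - 78, -75,- 7/19, 11,30,42,44]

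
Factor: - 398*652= - 259496 = - 2^3*163^1*199^1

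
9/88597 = 9/88597 = 0.00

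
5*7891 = 39455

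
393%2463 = 393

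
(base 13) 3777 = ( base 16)1ec0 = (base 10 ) 7872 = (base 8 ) 17300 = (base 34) 6RI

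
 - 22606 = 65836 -88442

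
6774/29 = 6774/29 = 233.59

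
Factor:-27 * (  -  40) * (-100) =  - 2^5*3^3*5^3 = -  108000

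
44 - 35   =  9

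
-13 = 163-176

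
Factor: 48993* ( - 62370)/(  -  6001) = 2^1*3^5 *5^1*7^2*11^1*17^(-1 )*353^ (-1)*2333^1= 3055693410/6001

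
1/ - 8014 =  - 1 + 8013/8014 =- 0.00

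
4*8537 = 34148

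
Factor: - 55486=- 2^1*27743^1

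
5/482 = 5/482 = 0.01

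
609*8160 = 4969440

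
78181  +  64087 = 142268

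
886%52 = 2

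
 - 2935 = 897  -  3832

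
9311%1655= 1036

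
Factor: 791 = 7^1*113^1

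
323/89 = 323/89=3.63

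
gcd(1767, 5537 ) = 1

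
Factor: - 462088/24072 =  - 979/51 = - 3^(-1) * 11^1 *17^(-1) *89^1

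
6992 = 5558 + 1434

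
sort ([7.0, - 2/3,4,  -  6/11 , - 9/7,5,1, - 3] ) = [ - 3, - 9/7, - 2/3, - 6/11,1,4,5,  7.0] 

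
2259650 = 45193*50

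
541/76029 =541/76029 =0.01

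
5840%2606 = 628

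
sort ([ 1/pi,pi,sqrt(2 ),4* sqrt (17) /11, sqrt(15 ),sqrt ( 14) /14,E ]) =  [sqrt ( 14) /14, 1/pi, sqrt(2),4*sqrt(17)/11, E,pi,sqrt (15 ) ] 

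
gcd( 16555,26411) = 77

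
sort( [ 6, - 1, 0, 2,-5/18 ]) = [ - 1, - 5/18 , 0,2, 6 ] 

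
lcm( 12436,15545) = 62180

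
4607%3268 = 1339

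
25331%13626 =11705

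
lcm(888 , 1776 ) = 1776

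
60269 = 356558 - 296289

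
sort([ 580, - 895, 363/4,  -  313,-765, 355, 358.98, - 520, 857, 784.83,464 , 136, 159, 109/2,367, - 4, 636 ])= [-895, - 765, - 520, - 313, - 4, 109/2, 363/4,136,159, 355,  358.98,367,464, 580, 636, 784.83 , 857]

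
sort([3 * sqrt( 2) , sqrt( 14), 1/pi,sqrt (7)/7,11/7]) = [ 1/pi , sqrt (7)/7 , 11/7, sqrt(14),3*sqrt( 2 ) ] 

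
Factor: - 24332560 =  - 2^4*5^1*7^1*43451^1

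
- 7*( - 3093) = 21651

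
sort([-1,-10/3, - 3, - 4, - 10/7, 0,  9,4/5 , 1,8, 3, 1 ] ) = [ - 4,-10/3, - 3, - 10/7, -1, 0,4/5, 1,1, 3, 8, 9 ] 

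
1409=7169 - 5760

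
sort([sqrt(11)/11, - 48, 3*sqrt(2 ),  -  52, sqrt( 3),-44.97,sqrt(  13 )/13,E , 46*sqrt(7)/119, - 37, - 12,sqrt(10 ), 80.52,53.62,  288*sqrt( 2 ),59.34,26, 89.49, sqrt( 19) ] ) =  [ - 52,-48, - 44.97, - 37, - 12, sqrt(13 )/13,sqrt(11 ) /11, 46 * sqrt(7 )/119, sqrt( 3),E, sqrt(10 ),  3*sqrt( 2), sqrt( 19 ), 26,53.62,59.34 , 80.52 , 89.49, 288 * sqrt( 2) ] 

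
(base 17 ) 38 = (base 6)135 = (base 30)1t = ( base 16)3B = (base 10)59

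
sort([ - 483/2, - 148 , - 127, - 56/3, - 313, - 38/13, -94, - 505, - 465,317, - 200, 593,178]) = [ - 505, - 465,-313, - 483/2, - 200, - 148, - 127,  -  94, - 56/3, - 38/13, 178, 317,593 ]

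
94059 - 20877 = 73182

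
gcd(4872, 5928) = 24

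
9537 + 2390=11927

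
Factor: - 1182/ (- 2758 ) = 3^1*7^(-1) = 3/7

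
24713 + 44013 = 68726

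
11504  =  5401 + 6103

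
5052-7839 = - 2787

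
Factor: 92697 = 3^1*11^1* 53^2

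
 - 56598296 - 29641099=  -  86239395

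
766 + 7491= 8257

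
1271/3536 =1271/3536=0.36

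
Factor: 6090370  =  2^1*5^1 * 11^1*13^1*4259^1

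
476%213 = 50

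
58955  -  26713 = 32242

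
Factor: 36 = 2^2 * 3^2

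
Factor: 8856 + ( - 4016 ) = 2^3*5^1* 11^2=4840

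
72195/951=24065/317   =  75.91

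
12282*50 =614100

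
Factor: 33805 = 5^1*6761^1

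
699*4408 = 3081192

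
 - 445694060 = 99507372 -545201432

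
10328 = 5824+4504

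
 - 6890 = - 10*689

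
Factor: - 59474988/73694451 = -2^2*3^1*31^1*137^1 * 389^1*3863^( - 1) * 6359^(-1 ) = - 19824996/24564817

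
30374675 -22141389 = 8233286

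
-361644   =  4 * (-90411)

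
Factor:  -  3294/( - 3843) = 6/7  =  2^1* 3^1*  7^( - 1) 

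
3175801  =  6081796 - 2905995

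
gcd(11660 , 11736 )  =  4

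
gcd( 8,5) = 1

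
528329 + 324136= 852465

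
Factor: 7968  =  2^5 * 3^1 * 83^1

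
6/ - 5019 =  - 2/1673  =  - 0.00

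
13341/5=2668 + 1/5 = 2668.20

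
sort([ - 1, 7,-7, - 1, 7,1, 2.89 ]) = [ - 7, - 1, - 1,1, 2.89, 7, 7 ] 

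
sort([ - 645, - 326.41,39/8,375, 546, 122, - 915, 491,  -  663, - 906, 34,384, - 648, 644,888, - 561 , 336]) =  [ - 915, - 906, - 663, - 648, - 645,-561,  -  326.41,39/8,  34 , 122, 336, 375,  384,491, 546,644, 888 ] 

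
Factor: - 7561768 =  - 2^3*31^1*30491^1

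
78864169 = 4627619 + 74236550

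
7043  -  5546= 1497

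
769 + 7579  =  8348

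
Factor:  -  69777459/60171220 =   -  2^( - 2) * 3^2*5^(-1) * 23^( - 1)*1777^1*4363^1 * 130807^( - 1)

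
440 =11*40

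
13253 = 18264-5011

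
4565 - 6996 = -2431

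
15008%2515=2433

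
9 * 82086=738774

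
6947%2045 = 812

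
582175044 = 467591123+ 114583921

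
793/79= 10 + 3/79 = 10.04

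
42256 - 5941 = 36315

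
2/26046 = 1/13023= 0.00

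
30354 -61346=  -30992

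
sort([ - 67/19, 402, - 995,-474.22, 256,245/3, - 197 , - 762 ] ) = [ - 995, - 762, - 474.22, - 197,-67/19,245/3 , 256, 402 ] 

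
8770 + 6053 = 14823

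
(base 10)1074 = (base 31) 13K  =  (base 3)1110210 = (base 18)35C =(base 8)2062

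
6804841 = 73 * 93217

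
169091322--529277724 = 698369046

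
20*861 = 17220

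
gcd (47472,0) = 47472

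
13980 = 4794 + 9186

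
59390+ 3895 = 63285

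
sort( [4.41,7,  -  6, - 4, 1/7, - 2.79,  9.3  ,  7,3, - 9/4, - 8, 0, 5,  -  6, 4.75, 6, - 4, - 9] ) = [-9,  -  8,-6 , - 6,-4 , - 4,-2.79, - 9/4,0,1/7,3, 4.41,4.75,5, 6,  7, 7, 9.3 ]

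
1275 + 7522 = 8797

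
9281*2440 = 22645640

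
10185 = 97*105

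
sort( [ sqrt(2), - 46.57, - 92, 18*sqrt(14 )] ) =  [-92,- 46.57, sqrt(2), 18*sqrt( 14)]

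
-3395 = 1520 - 4915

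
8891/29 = 306 + 17/29 = 306.59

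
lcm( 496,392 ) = 24304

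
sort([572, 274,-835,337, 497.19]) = [ - 835,274,337,497.19,572 ] 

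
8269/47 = 8269/47=175.94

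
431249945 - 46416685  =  384833260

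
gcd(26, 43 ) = 1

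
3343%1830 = 1513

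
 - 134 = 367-501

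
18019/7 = 2574+1/7 = 2574.14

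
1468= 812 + 656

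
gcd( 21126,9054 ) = 3018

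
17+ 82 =99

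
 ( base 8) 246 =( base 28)5q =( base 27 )64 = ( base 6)434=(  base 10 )166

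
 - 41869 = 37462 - 79331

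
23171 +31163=54334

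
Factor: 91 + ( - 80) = 11^1=11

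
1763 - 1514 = 249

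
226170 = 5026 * 45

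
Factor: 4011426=2^1 * 3^2*222857^1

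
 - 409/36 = -409/36 = - 11.36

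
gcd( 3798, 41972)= 2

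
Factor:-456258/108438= - 53^( - 1 )*223^1 = -  223/53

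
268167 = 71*3777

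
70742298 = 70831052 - 88754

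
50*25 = 1250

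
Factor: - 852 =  - 2^2*3^1 * 71^1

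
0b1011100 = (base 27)3b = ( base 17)57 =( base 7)161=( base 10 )92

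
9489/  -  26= - 9489/26  =  -364.96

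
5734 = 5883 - 149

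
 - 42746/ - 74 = 577+24/37 = 577.65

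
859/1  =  859 = 859.00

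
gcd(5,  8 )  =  1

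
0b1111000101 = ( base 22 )1lj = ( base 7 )2546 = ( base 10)965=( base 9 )1282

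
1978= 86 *23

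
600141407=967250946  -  367109539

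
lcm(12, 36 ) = 36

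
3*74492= 223476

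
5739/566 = 10+79/566 = 10.14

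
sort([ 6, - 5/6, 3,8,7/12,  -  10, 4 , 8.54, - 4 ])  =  [ - 10,-4, - 5/6,7/12, 3, 4,6, 8, 8.54]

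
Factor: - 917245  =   - 5^1  *  7^1 *73^1*359^1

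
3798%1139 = 381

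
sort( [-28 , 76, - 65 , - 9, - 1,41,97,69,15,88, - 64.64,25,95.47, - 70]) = [  -  70, - 65,  -  64.64, - 28, - 9, - 1,15,25,41,69, 76,88, 95.47,97 ]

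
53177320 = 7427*7160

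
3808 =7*544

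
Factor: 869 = 11^1 * 79^1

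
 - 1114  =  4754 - 5868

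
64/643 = 64/643 = 0.10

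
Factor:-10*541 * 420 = - 2^3 * 3^1*5^2 *7^1*541^1 = -2272200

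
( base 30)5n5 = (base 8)12113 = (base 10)5195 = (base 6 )40015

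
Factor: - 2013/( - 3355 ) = 3^1*5^( - 1) = 3/5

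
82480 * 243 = 20042640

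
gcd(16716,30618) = 42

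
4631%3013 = 1618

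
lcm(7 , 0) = 0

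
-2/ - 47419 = 2/47419 = 0.00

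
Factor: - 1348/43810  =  -2^1*5^( - 1) * 13^(  -  1 ) = - 2/65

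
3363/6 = 560 + 1/2 = 560.50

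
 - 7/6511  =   - 1 + 6504/6511 = - 0.00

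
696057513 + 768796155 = 1464853668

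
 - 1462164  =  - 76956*19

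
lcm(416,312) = 1248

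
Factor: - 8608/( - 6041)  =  2^5*7^( -1)*269^1* 863^(-1)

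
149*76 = 11324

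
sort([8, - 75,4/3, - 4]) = [ - 75, - 4,4/3, 8 ] 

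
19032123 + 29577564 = 48609687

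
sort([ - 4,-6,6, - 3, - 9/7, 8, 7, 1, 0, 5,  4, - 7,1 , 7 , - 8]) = [ - 8, - 7, - 6, -4, - 3, - 9/7, 0, 1, 1, 4, 5, 6, 7,7, 8 ] 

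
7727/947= 7727/947 =8.16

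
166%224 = 166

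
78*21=1638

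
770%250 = 20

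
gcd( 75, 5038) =1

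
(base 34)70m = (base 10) 8114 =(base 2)1111110110010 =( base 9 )12115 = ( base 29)9in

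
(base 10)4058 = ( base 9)5508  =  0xFDA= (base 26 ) 602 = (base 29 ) 4NR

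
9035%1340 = 995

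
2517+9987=12504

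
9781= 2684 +7097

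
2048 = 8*256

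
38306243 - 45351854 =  - 7045611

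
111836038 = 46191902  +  65644136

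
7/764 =7/764=0.01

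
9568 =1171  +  8397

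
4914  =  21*234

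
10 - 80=-70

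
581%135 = 41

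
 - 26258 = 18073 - 44331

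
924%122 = 70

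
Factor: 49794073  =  7^1*29^1*245291^1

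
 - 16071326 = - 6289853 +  - 9781473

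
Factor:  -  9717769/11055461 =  - 373^1*2297^( - 1) * 4813^( - 1)*26053^1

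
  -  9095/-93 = 9095/93 = 97.80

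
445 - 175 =270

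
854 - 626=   228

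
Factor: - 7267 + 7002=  -265 = - 5^1* 53^1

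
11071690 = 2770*3997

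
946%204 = 130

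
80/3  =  26 +2/3 = 26.67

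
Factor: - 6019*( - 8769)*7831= 413324964741 = 3^1*13^1*37^1*41^1*79^1 * 191^1 * 463^1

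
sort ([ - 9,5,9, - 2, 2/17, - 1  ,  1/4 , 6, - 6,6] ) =[ - 9,-6 ,-2, - 1 , 2/17, 1/4,5,6, 6, 9] 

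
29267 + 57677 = 86944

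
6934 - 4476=2458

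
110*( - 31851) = -3503610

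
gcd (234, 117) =117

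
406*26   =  10556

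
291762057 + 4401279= 296163336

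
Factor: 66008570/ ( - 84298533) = - 2^1 * 3^( -1)*5^1*11^( - 1 ) * 43^(-1 ) * 313^1*21089^1 * 59407^( - 1) 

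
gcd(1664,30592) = 128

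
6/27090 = 1/4515  =  0.00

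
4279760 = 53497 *80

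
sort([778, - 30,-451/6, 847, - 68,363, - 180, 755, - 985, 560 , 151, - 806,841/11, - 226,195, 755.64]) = [-985, - 806,  -  226, - 180, - 451/6, - 68, - 30,  841/11 , 151,195,363, 560,  755,755.64, 778, 847 ]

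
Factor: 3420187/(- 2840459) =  - 2840459^ ( - 1)*3420187^1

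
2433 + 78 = 2511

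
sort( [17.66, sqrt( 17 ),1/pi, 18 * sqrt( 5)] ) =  [ 1/pi,sqrt ( 17 ),17.66,18*sqrt( 5)]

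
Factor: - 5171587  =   - 17^1*304211^1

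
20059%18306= 1753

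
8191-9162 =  - 971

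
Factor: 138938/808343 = 2^1*127^1 *547^1*808343^(-1)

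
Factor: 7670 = 2^1*5^1*13^1*59^1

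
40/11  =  3+7/11 =3.64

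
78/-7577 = - 78/7577 = -0.01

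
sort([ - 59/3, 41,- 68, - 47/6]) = [-68, - 59/3 , - 47/6, 41 ] 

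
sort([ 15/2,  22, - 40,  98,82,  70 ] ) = [ - 40,15/2,22, 70,  82,  98]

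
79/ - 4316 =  - 79/4316 = - 0.02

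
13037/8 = 13037/8 = 1629.62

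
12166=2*6083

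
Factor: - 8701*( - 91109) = 7^1  *11^1*31^1  *113^1 * 2939^1 = 792739409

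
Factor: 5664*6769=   2^5*3^1*7^1 * 59^1  *967^1 = 38339616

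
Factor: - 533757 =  - 3^1*7^2*3631^1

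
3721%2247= 1474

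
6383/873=7 + 272/873=7.31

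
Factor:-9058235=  -5^1 * 1811647^1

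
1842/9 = 614/3 = 204.67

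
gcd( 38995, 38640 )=5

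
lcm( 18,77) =1386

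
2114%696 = 26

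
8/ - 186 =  - 1 +89/93 = - 0.04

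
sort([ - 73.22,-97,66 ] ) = [ - 97 , - 73.22, 66] 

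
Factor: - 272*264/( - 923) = 2^7*3^1 * 11^1*13^( - 1 )*17^1* 71^( - 1 ) =71808/923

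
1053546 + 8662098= 9715644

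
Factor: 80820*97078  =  2^3 *3^2*5^1 * 449^1* 48539^1 =7845843960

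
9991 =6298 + 3693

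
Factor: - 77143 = -11^1*7013^1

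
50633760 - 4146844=46486916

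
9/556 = 9/556 = 0.02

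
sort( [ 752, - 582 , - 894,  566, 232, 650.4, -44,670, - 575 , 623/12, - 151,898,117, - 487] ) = [ - 894, - 582, - 575, - 487, - 151, - 44, 623/12,117, 232, 566,650.4, 670, 752, 898] 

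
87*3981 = 346347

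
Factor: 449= 449^1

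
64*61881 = 3960384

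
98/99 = 98/99  =  0.99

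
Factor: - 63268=-2^2*15817^1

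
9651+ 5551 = 15202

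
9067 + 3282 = 12349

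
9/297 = 1/33 = 0.03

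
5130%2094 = 942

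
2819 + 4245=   7064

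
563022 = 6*93837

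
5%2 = 1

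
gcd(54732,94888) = 4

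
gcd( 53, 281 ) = 1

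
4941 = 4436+505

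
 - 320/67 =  - 5 + 15/67 = -4.78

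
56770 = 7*8110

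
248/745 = 248/745 = 0.33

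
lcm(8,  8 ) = 8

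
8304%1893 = 732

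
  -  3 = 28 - 31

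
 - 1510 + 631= - 879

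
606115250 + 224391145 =830506395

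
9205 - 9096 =109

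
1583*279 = 441657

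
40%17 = 6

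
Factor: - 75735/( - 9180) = 2^( - 2)*3^1*11^1= 33/4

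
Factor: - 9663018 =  - 2^1*3^1*269^1* 5987^1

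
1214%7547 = 1214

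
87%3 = 0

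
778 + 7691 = 8469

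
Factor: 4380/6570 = 2/3 = 2^1*3^( - 1) 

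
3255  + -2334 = 921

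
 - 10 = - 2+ - 8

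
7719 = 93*83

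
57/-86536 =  - 1 + 86479/86536=- 0.00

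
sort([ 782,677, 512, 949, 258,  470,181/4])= [181/4, 258,470,512, 677, 782, 949 ]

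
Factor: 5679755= 5^1*1135951^1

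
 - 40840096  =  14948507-55788603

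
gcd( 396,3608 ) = 44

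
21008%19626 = 1382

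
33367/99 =33367/99 = 337.04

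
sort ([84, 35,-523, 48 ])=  [-523, 35 , 48, 84]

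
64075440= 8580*7468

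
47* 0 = 0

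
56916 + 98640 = 155556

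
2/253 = 2/253 = 0.01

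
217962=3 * 72654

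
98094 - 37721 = 60373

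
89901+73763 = 163664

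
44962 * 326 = 14657612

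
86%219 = 86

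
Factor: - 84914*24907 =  - 2^1*24907^1*42457^1 = - 2114952998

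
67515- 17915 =49600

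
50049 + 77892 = 127941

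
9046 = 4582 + 4464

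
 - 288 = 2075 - 2363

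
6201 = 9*689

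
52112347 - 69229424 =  - 17117077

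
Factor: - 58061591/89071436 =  - 2^( - 2)*7^1*23^1*47^1*7673^1 * 22267859^( - 1)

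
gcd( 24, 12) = 12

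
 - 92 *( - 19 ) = 1748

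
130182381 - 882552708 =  - 752370327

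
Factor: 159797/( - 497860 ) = -2^( - 2)* 5^(-1)*31^ ( - 1)*199^1 = - 199/620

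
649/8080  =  649/8080= 0.08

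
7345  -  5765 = 1580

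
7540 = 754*10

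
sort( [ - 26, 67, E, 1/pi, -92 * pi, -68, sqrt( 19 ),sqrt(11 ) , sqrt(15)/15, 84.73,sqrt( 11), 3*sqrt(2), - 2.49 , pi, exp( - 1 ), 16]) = [ - 92*pi, -68, - 26,-2.49, sqrt(15 )/15, 1/pi, exp( - 1),E, pi, sqrt ( 11), sqrt(11),3*sqrt(2), sqrt(19), 16,67 , 84.73]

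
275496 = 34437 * 8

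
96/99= 32/33=0.97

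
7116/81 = 87 +23/27=87.85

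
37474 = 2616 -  - 34858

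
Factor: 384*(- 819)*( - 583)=183351168=2^7*3^3*7^1*11^1*13^1*53^1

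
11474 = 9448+2026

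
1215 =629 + 586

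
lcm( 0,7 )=0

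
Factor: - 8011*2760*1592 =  -35199693120 = - 2^6*3^1*5^1*23^1*199^1*8011^1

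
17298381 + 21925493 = 39223874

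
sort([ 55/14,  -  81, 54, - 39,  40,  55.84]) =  [-81,  -  39, 55/14,40,54,55.84]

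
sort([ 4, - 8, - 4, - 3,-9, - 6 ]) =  [ - 9, - 8, - 6, - 4, - 3,4 ] 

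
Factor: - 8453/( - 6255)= 3^(-2 )*5^( - 1 )*79^1*107^1*139^( - 1)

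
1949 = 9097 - 7148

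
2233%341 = 187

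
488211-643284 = -155073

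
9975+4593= 14568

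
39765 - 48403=-8638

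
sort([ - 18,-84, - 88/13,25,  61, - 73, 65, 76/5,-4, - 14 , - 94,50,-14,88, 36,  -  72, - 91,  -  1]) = [ - 94, - 91,  -  84, - 73, - 72, - 18, - 14, - 14, - 88/13,-4, - 1, 76/5, 25, 36,  50,61, 65, 88]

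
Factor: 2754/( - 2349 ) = -2^1*17^1*29^( - 1) = - 34/29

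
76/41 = 76/41 = 1.85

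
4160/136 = 520/17 = 30.59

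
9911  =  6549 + 3362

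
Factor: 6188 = 2^2*7^1 * 13^1*17^1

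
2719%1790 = 929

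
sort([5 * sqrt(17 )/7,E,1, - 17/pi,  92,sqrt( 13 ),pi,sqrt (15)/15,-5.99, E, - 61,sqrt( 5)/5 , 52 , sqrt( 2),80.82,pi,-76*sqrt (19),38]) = [  -  76*sqrt( 19 ), - 61 , -5.99 ,-17/pi, sqrt(15)/15,sqrt (5)/5,1, sqrt(2 ), E,E,5*sqrt(17) /7,pi,pi, sqrt ( 13),38,52,80.82 , 92]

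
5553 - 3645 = 1908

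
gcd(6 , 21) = 3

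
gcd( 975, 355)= 5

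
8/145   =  8/145 = 0.06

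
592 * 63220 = 37426240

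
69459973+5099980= 74559953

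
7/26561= 7/26561  =  0.00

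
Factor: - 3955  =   - 5^1*7^1 *113^1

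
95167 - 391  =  94776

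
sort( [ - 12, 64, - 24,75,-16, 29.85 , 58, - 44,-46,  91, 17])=[ - 46, -44, - 24,  -  16, - 12 , 17,29.85, 58,64, 75,91]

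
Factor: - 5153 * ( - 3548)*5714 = 104468170616 = 2^3*887^1 * 2857^1*5153^1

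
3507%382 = 69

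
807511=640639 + 166872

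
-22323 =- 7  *3189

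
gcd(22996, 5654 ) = 2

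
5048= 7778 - 2730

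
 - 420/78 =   -  6 + 8/13 = - 5.38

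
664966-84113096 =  - 83448130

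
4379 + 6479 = 10858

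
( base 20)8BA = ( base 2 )110101100110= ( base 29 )428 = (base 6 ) 23514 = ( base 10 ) 3430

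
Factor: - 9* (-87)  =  783 = 3^3 * 29^1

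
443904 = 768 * 578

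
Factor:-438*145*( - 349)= 2^1*3^1*5^1*29^1*73^1*349^1 =22164990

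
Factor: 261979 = 53^1 * 4943^1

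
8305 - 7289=1016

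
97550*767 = 74820850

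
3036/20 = 151 +4/5=151.80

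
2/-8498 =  - 1+4248/4249 = - 0.00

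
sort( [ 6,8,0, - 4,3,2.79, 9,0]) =[ - 4, 0,  0, 2.79, 3,6,8,  9]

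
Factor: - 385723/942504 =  - 2^( - 3 )*3^( - 1)*13^1*173^( - 1)*227^( - 1 )*29671^1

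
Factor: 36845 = 5^1*7369^1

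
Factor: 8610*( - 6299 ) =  - 2^1 * 3^1*5^1*7^1*41^1*6299^1 = - 54234390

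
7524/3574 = 2 + 188/1787 = 2.11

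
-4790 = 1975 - 6765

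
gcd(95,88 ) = 1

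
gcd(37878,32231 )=1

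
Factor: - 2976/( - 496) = 6= 2^1 * 3^1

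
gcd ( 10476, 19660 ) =4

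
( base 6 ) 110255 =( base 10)9179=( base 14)34b9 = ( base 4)2033123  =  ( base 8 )21733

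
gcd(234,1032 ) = 6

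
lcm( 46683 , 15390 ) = 1400490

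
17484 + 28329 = 45813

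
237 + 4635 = 4872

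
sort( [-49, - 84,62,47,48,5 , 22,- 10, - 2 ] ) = [ - 84,- 49, - 10, - 2,5,22 , 47,48,62 ]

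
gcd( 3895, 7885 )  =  95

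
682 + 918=1600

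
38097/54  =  1411/2 = 705.50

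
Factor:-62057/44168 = -2^( - 3)*5521^( - 1 )*62057^1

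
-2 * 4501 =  - 9002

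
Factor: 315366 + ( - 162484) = 2^1*76441^1 = 152882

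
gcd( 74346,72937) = 1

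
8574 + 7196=15770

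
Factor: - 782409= - 3^1 * 31^1*47^1*179^1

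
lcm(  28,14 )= 28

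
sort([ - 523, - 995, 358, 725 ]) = [ - 995, - 523, 358,725] 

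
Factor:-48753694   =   - 2^1 *11^1*107^1*139^1 * 149^1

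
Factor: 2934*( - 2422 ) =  - 2^2*3^2*7^1*163^1*173^1 = - 7106148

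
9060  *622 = 5635320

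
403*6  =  2418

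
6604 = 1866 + 4738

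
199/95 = 2 + 9/95 = 2.09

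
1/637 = 1/637 = 0.00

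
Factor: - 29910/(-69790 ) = 3/7 =3^1*7^(-1)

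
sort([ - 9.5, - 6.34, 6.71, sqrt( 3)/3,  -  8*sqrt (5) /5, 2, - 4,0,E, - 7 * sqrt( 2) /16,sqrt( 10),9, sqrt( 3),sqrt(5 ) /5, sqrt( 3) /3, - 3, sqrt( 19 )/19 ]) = [ - 9.5,  -  6.34, - 4, - 8*sqrt( 5)/5, - 3 , - 7*sqrt( 2)/16, 0,sqrt ( 19)/19,sqrt(  5)/5,sqrt(3) /3, sqrt(3 ) /3, sqrt( 3 ),2, E, sqrt( 10),6.71 , 9 ] 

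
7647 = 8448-801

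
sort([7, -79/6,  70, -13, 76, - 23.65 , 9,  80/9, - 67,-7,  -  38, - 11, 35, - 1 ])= [ - 67, - 38, - 23.65,-79/6 ,  -  13,-11,-7, -1, 7, 80/9 , 9, 35,  70, 76]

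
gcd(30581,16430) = 53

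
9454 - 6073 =3381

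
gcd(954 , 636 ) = 318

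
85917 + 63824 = 149741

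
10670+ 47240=57910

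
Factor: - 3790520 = -2^3*5^1*193^1*491^1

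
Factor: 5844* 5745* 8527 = 286283622060 = 2^2*3^2*5^1*383^1*487^1*8527^1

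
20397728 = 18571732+1825996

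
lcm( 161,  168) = 3864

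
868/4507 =868/4507 = 0.19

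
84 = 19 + 65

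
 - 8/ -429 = 8/429 = 0.02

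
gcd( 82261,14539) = 1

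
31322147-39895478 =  - 8573331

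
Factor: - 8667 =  - 3^4*107^1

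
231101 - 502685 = -271584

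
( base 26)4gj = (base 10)3139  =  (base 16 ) c43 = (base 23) 5LB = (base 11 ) 23A4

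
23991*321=7701111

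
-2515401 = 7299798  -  9815199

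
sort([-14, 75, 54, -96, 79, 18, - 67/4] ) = [ - 96, - 67/4, - 14,18 , 54, 75,79 ]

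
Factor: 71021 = 29^1*31^1*79^1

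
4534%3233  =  1301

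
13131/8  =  13131/8 = 1641.38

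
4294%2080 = 134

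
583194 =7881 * 74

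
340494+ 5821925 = 6162419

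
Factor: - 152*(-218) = 33136 = 2^4*19^1*109^1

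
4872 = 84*58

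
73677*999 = 73603323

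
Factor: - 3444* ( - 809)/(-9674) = -199014/691 = - 2^1*3^1*41^1*691^( - 1 )*809^1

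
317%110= 97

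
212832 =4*53208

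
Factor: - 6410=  - 2^1*5^1*641^1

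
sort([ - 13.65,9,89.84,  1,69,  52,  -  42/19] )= [ - 13.65,- 42/19, 1, 9,52, 69 , 89.84]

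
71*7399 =525329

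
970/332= 485/166 = 2.92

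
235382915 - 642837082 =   -  407454167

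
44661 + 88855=133516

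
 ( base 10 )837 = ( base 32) q5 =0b1101000101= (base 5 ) 11322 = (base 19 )261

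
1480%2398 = 1480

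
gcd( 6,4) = 2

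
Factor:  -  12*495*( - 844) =5013360= 2^4*3^3*5^1*11^1*211^1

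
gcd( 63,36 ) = 9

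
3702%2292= 1410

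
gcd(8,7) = 1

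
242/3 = 80+2/3 = 80.67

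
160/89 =160/89 =1.80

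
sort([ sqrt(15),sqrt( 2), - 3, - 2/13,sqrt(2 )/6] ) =[-3,-2/13, sqrt( 2 )/6, sqrt( 2), sqrt(15 ) ] 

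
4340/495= 868/99 = 8.77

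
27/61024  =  27/61024 = 0.00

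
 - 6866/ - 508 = 3433/254 = 13.52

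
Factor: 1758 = 2^1 * 3^1*293^1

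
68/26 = 34/13 = 2.62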